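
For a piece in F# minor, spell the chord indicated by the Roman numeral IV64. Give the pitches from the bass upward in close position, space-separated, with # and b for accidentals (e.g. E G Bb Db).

F# B D#

IV64 is the major subdominant, borrowed from the parallel major. In F# minor that root is B.
So the chord is B-D#-F#.
With the 64 figure the chord is in second inversion; from the bass F# upward in close position it reads F#-B-D#.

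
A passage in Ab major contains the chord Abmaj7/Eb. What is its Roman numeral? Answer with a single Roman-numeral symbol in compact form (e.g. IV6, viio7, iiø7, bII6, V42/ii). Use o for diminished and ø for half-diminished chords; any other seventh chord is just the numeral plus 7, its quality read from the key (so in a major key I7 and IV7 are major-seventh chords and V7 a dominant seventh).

The pitches Ab-C-Eb-G form a major seventh chord rooted on Ab.
Ab is scale degree 1 in Ab major, and a major seventh chord on that degree is written I7.
With Eb in the bass the chord is in second inversion, so the figured bass is 43.

I43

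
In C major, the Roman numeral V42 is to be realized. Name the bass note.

V in C major has root G; the chord is G-B-D-F.
The figure 42 means third inversion — the seventh is in the bass.

F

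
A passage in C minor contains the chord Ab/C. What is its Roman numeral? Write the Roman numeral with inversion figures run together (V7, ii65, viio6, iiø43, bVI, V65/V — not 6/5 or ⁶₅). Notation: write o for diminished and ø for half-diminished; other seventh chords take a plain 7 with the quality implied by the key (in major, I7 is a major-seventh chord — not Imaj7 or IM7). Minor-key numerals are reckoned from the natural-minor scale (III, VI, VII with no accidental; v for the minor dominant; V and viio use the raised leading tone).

VI6

Stacked in thirds the chord is Ab-C-Eb: a major triad on Ab.
Ab is scale degree 6 in C minor, and a major triad on that degree is written VI.
With C in the bass the chord is in first inversion, so the figured bass is 6.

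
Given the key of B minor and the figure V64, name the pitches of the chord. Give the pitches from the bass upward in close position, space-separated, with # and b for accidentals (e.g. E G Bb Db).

C# F# A#

In B minor, scale degree 5 is F#. The dominant is major (leading tone raised), so V is a major triad.
That chord is spelled F#-A#-C#.
With the 64 figure the chord is in second inversion; from the bass C# upward in close position it reads C#-F#-A#.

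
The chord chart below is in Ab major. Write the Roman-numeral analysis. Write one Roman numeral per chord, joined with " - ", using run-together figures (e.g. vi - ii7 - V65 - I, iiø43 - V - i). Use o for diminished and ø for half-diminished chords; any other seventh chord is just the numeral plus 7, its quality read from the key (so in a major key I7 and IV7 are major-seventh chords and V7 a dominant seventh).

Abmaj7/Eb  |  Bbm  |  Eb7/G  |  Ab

I43 - ii - V65 - I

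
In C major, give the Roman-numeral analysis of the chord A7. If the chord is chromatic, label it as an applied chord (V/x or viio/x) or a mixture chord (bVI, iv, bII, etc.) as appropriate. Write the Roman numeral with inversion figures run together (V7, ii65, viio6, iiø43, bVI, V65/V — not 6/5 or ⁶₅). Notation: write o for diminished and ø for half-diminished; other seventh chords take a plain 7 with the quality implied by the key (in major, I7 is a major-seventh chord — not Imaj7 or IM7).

Stacked in thirds the chord is A-C#-E-G: a dominant seventh chord on A.
A is not a diatonic chord root with this quality in C major, but it lies a perfect fifth above D (ii), so the chord functions as an applied dominant of ii.

V7/ii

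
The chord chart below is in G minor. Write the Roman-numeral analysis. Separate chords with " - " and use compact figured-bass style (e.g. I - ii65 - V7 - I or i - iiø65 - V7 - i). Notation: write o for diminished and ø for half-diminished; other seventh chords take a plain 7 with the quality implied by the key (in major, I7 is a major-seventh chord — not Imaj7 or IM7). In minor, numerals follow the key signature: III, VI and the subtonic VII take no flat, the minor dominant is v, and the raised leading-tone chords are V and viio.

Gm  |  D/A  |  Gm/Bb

Gm: minor triad on G = scale degree 1 → i.
D/A: root D is the dominant; major triad there is V64.
Gm/Bb has root G, degree 1 in G minor, so i6.

i - V64 - i6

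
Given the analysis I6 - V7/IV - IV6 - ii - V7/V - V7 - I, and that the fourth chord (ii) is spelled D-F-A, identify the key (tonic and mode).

ii is given as D-F-A — a minor triad with root D.
ii on D implies D is the supertonic; that puts the tonic at C, and the lowercase numeral fits major mode.

C major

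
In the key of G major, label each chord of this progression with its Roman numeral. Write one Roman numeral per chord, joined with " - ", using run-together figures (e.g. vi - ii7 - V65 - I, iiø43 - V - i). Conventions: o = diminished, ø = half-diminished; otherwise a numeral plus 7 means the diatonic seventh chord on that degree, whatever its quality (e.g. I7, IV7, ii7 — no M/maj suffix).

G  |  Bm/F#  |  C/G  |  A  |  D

I - iii64 - IV64 - V/V - V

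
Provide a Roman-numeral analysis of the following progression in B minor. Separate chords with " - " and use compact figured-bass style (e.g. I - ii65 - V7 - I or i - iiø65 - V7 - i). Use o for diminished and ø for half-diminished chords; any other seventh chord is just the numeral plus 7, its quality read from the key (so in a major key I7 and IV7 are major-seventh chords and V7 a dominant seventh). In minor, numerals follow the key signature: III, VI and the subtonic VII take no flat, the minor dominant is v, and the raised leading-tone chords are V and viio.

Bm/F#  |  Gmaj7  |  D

i64 - VI7 - III

Bm/F#: minor triad on B = scale degree 1 → i64.
Gmaj7: root G is the submediant; major seventh chord there is VI7.
D: major triad on D = scale degree 3 → III.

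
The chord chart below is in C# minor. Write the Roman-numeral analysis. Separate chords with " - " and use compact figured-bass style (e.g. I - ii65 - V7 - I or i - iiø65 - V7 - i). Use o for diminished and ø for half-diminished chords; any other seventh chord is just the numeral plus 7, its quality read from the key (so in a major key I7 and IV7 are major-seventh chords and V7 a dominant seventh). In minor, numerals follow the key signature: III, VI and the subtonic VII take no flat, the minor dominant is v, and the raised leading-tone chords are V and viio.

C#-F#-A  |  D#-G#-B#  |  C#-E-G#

iv64 - V64 - i

C#-F#-A has root F#, degree 4 in C# minor, so iv64.
D#-G#-B#: root G# is the dominant; major triad there is V64.
C#-E-G# has root C#, degree 1 in C# minor, so i.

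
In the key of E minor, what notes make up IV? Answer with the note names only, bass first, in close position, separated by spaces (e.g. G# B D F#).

A C# E

Scale degree 4 in E minor is A; here the chord built on it is altered to a major triad. IV is the major subdominant, borrowed from the parallel major.
So the chord is A-C#-E, a major triad.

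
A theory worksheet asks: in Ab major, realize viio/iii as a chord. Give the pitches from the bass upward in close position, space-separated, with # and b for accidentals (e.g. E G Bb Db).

B D F

The slash marks an applied leading-tone chord: viio of iii. In Ab major, iii is C, so the leading tone to it is B, a half step below.
Building a diminished triad on B gives B-D-F.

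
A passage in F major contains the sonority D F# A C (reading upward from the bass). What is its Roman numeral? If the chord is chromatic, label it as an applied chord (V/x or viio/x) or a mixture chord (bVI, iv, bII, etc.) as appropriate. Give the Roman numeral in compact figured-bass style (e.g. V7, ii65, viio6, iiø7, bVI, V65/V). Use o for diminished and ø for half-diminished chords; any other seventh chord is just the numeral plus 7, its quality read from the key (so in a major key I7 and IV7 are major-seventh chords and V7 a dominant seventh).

V7/ii

The pitches D-F#-A-C form a dominant seventh chord rooted on D.
D is not a diatonic chord root with this quality in F major, but it lies a perfect fifth above G (ii), so the chord functions as an applied dominant of ii.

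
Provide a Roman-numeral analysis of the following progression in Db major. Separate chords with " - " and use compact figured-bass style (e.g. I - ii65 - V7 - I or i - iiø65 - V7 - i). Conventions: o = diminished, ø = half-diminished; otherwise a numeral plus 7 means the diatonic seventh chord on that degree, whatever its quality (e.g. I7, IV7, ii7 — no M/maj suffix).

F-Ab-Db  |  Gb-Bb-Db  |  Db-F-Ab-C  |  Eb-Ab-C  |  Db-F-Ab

I6 - IV - I7 - V64 - I

F-Ab-Db: root Db is the tonic; major triad there is I6.
Gb-Bb-Db: root Gb is the subdominant; major triad there is IV.
Db-F-Ab-C: major seventh chord on Db = scale degree 1 → I7.
Eb-Ab-C: root Ab is the dominant; major triad there is V64.
Db-F-Ab: root Db is the tonic; major triad there is I.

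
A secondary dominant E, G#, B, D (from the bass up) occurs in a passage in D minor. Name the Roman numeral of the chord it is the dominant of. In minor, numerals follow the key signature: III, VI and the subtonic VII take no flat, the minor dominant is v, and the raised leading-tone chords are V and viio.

V

The chord is a dominant seventh chord on E.
A dominant resolves down a perfect fifth: E → A. In D minor, A is scale degree 5, i.e. V.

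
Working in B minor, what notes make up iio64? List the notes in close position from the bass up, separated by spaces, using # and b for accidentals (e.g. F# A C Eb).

G C# E

The numeral's case and figure indicate a diminished triad. In B minor its root, scale degree 2, is C#.
Stacking thirds from C# gives C#-E-G.
The figured bass 64 indicates second inversion, placing the fifth (G) in the bass: G-C#-E.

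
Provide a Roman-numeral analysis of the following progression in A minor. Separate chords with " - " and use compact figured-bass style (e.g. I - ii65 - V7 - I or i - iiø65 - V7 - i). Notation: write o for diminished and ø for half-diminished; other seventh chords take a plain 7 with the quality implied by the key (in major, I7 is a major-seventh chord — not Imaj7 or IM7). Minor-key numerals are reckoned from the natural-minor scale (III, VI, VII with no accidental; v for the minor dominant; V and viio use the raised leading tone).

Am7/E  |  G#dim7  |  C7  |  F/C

i43 - viio7 - V7/VI - VI64

Am7/E has root A, degree 1 in A minor, so i43.
G#dim7 has root G#, degree 7 in A minor, so viio7.
C7: chromatic; C is V of VI, so V7/VI.
F/C has root F, degree 6 in A minor, so VI64.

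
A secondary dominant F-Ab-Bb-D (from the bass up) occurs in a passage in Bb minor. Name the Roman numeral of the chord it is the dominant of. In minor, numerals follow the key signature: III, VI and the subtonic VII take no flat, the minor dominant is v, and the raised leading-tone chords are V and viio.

The chord is a dominant seventh chord on Bb.
A dominant resolves down a perfect fifth: Bb → Eb. In Bb minor, Eb is scale degree 4, i.e. iv.

iv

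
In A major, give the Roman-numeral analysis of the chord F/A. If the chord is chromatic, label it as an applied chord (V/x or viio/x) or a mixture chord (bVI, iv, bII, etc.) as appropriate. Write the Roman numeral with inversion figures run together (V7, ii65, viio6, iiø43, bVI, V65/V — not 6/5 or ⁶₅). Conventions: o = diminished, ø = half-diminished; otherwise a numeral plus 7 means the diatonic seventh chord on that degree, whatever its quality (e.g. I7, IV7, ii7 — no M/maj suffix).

bVI6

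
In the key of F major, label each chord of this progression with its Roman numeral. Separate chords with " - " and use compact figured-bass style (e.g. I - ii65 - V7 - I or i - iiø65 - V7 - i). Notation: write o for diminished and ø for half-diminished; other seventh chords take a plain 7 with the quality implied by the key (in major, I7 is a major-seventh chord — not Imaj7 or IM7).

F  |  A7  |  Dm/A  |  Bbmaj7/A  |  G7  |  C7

F has root F, degree 1 in F major, so I.
A7: a dominant seventh chord on A, the applied dominant of vi → V7/vi.
Dm/A: root D is the submediant; minor triad there is vi64.
Bbmaj7/A has root Bb, degree 4 in F major, so IV42.
G7: a dominant seventh chord on G, the applied dominant of V → V7/V.
C7: root C is the dominant; dominant seventh chord there is V7.

I - V7/vi - vi64 - IV42 - V7/V - V7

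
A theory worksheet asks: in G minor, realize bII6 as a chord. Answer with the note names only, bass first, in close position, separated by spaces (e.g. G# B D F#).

Scale degree 2 in G minor is A; lowering it a half step gives Ab. bII6 is the Neapolitan sixth — a major triad on the lowered second degree, here in its customary first inversion.
So the chord is Ab-C-Eb, a major triad.
With the 6 figure the chord is in first inversion; from the bass C upward in close position it reads C-Eb-Ab.

C Eb Ab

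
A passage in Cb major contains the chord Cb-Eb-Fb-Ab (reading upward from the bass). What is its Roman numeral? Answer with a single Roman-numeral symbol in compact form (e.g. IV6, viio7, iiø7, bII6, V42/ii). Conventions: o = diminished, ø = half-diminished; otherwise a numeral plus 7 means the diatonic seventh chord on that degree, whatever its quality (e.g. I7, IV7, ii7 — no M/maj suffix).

IV43

Stacked in thirds the chord is Fb-Ab-Cb-Eb: a major seventh chord on Fb.
Fb is scale degree 4 in Cb major, and a major seventh chord on that degree is written IV7.
With Cb in the bass the chord is in second inversion, so the figured bass is 43.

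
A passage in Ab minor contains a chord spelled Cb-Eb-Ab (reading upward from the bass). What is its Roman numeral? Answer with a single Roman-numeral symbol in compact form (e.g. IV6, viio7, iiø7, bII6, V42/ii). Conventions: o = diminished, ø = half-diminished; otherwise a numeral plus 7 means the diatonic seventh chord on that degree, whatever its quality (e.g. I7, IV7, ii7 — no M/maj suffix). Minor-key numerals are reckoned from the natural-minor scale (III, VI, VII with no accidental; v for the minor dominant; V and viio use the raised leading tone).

Stacked in thirds the chord is Ab-Cb-Eb: a minor triad on Ab.
In Ab minor, Ab is the tonic; the diatonic minor triad there is i.
With Cb in the bass the chord is in first inversion, so the figured bass is 6.

i6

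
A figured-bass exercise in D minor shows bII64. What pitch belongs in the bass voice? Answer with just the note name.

Bb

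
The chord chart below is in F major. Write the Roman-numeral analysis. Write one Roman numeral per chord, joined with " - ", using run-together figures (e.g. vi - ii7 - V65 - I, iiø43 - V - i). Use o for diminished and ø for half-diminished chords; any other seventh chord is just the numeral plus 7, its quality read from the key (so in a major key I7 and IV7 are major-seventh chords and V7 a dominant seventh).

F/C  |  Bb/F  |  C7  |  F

F/C: root F is the tonic; major triad there is I64.
Bb/F: root Bb is the subdominant; major triad there is IV64.
C7: dominant seventh chord on C = scale degree 5 → V7.
F: major triad on F = scale degree 1 → I.

I64 - IV64 - V7 - I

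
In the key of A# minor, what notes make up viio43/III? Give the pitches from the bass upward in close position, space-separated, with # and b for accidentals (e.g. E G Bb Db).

F# A B# D#

The slash marks an applied leading-tone chord: viio of III. In A# minor, III is C#, so the leading tone to it is B#, a half step below.
Building a fully diminished seventh chord on B# gives B#-D#-F#-A.
The figured bass 43 indicates second inversion, placing the fifth (F#) in the bass: F#-A-B#-D#.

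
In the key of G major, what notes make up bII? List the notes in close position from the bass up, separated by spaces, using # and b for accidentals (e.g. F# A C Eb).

Ab C Eb

Scale degree 2 in G major is A; lowering it a half step gives Ab. bII is the Neapolitan chord — a major triad on the lowered second degree.
So the chord is Ab-C-Eb.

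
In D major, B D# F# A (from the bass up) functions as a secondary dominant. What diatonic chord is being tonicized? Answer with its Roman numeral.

ii

The chord is a dominant seventh chord on B.
A dominant resolves down a perfect fifth: B → E. In D major, E is scale degree 2, i.e. ii.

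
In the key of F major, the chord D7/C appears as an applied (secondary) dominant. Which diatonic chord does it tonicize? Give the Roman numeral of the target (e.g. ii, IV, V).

The chord is a dominant seventh chord on D.
A dominant resolves down a perfect fifth: D → G. In F major, G is scale degree 2, i.e. ii.

ii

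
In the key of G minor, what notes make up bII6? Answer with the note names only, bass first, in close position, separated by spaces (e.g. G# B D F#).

bII6 is the Neapolitan sixth — a major triad on the lowered second degree, here in its customary first inversion. In G minor that root is Ab.
So the chord is Ab-C-Eb.
The figured bass 6 indicates first inversion, placing the third (C) in the bass: C-Eb-Ab.

C Eb Ab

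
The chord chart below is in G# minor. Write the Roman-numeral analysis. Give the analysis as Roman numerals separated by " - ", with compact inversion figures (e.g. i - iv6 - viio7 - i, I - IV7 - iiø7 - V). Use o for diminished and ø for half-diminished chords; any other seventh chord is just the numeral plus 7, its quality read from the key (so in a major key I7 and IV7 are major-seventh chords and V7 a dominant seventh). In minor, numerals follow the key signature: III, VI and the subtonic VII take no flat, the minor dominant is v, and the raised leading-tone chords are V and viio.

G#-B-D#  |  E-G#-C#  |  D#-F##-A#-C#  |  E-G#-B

G#-B-D# has root G#, degree 1 in G# minor, so i.
E-G#-C# has root C#, degree 4 in G# minor, so iv6.
D#-F##-A#-C#: dominant seventh chord on D# = scale degree 5 → V7.
E-G#-B: root E is the submediant; major triad there is VI.

i - iv6 - V7 - VI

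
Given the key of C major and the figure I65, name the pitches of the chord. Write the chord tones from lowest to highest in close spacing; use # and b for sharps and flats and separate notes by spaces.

E G B C

The numeral's case and figure indicate a major seventh chord. In C major its root, scale degree 1, is C.
Stacking thirds from C gives C-E-G-B.
With the 65 figure the chord is in first inversion; from the bass E upward in close position it reads E-G-B-C.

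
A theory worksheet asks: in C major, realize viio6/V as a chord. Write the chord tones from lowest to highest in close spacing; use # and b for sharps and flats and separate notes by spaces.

viio6/V is a secondary leading-tone chord. The target V is G in C major; the applied chord is rooted a semitone below, on F#.
Building a diminished triad on F# gives F#-A-C.
With the 6 figure the chord is in first inversion; from the bass A upward in close position it reads A-C-F#.

A C F#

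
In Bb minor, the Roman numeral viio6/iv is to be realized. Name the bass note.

F

The applied chord viio6/iv is rooted on D: D-F-Ab.
The figure 6 means first inversion — the third is in the bass.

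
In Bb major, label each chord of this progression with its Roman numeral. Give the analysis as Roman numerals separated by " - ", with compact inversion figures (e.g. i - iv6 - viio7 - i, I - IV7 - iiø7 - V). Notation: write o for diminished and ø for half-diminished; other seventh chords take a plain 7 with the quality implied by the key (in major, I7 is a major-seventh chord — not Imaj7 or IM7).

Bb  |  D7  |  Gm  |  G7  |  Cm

Bb has root Bb, degree 1 in Bb major, so I.
D7: a dominant seventh chord on D, the applied dominant of vi → V7/vi.
Gm: minor triad on G = scale degree 6 → vi.
G7 is the secondary dominant of ii (dominant seventh chord on G): V7/ii.
Cm: minor triad on C = scale degree 2 → ii.

I - V7/vi - vi - V7/ii - ii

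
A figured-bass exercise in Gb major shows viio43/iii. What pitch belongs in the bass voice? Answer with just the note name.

Eb

The applied chord viio43/iii is rooted on A: A-C-Eb-Gb.
The figure 43 means second inversion — the fifth is in the bass.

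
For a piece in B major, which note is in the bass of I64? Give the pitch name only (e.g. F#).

I in B major has root B; the chord is B-D#-F#.
The figure 64 means second inversion — the fifth is in the bass.

F#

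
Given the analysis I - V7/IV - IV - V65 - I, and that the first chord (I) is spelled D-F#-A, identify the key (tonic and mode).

The anchor chord is a major triad on D, labeled I.
If D is scale degree 1 and the mode makes that degree carry a major triad, the tonic is D and the mode is major.

D major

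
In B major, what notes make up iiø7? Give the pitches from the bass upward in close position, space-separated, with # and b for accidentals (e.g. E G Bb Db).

iiø7 is the half-diminished supertonic seventh, borrowed from the parallel minor. In B major that root is C#.
So the chord is C#-E-G-B, a half-diminished seventh chord.

C# E G B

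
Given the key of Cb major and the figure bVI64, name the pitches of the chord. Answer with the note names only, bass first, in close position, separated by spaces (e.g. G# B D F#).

bVI64 is a major triad on the lowered sixth degree, borrowed from the parallel minor. In Cb major that root is Abb.
So the chord is Abb-Cb-Ebb, a major triad.
With the 64 figure the chord is in second inversion; from the bass Ebb upward in close position it reads Ebb-Abb-Cb.

Ebb Abb Cb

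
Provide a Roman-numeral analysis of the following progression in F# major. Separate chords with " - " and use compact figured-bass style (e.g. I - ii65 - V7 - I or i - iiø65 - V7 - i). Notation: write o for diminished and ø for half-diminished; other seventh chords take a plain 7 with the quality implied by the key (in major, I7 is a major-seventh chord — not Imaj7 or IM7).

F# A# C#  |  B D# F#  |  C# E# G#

F#-A#-C#: root F# is the tonic; major triad there is I.
B-D#-F# has root B, degree 4 in F# major, so IV.
C#-E#-G# has root C#, degree 5 in F# major, so V.

I - IV - V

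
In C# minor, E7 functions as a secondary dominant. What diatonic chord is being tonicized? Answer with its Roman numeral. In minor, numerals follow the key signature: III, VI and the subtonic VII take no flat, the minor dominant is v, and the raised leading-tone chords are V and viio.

VI

The chord is a dominant seventh chord on E.
A dominant resolves down a perfect fifth: E → A. In C# minor, A is scale degree 6, i.e. VI.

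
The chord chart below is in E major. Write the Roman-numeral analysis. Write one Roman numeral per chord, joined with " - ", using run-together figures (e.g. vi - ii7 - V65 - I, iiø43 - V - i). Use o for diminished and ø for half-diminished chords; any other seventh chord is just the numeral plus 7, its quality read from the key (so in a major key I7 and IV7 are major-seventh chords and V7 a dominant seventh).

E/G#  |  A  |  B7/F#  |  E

E/G#: root E is the tonic; major triad there is I6.
A: root A is the subdominant; major triad there is IV.
B7/F# has root B, degree 5 in E major, so V43.
E: major triad on E = scale degree 1 → I.

I6 - IV - V43 - I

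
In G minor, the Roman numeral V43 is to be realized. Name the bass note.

A

V in G minor has root D; the chord is D-F#-A-C.
The figure 43 means second inversion — the fifth is in the bass.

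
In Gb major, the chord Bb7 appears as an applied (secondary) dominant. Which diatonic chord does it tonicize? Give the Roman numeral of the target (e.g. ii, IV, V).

vi

The chord is a dominant seventh chord on Bb.
A dominant resolves down a perfect fifth: Bb → Eb. In Gb major, Eb is scale degree 6, i.e. vi.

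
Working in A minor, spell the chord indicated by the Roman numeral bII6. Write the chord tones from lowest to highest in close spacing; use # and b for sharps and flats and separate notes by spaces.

bII6 is the Neapolitan sixth — a major triad on the lowered second degree, here in its customary first inversion. In A minor that root is Bb.
So the chord is Bb-D-F, a major triad.
The figured bass 6 indicates first inversion, placing the third (D) in the bass: D-F-Bb.

D F Bb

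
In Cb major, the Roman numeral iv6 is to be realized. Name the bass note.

iv in Cb major has root Fb; the chord is Fb-Abb-Cb.
The figure 6 means first inversion — the third is in the bass.

Abb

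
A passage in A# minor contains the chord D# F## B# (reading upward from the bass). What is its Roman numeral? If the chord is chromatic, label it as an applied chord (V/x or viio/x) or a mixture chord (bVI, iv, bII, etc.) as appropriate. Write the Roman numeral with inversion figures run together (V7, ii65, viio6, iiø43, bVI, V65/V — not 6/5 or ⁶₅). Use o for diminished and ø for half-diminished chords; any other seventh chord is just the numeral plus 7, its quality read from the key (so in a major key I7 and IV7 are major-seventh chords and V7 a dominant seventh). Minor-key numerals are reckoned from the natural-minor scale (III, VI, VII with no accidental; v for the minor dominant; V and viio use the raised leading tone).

ii6

Stacked in thirds the chord is B#-D#-F##: a minor triad on B#.
B# is the second degree of A# minor. This is the minor supertonic, borrowed from the parallel major (the Dorian ii).
With D# in the bass the chord is in first inversion, so the figured bass is 6.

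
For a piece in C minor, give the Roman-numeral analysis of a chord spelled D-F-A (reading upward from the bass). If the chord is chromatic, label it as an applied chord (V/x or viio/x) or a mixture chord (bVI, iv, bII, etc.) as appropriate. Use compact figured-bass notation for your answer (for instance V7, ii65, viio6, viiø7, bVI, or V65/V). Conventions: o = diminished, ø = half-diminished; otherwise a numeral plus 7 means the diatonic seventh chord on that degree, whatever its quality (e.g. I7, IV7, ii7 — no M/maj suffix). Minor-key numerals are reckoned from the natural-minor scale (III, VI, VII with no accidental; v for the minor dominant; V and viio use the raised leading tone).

ii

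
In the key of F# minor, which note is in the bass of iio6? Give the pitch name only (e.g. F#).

B

iio in F# minor has root G#; the chord is G#-B-D.
The figure 6 means first inversion — the third is in the bass.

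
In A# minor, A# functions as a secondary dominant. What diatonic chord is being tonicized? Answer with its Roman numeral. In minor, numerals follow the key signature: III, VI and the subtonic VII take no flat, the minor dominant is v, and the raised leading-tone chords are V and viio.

The chord is a major triad on A#.
A dominant resolves down a perfect fifth: A# → D#. In A# minor, D# is scale degree 4, i.e. iv.

iv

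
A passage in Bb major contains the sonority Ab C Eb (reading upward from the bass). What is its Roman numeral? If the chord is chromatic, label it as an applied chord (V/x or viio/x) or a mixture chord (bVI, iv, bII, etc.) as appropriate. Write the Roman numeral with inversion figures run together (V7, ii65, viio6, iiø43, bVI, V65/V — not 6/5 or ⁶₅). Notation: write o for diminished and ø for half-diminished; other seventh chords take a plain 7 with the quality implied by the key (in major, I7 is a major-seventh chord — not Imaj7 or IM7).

bVII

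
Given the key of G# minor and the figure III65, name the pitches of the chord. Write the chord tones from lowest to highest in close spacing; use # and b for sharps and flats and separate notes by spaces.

In G# minor, scale degree 3 is B, and the diatonic chord built there is a major seventh chord.
That chord is spelled B-D#-F#-A#.
With the 65 figure the chord is in first inversion; from the bass D# upward in close position it reads D#-F#-A#-B.

D# F# A# B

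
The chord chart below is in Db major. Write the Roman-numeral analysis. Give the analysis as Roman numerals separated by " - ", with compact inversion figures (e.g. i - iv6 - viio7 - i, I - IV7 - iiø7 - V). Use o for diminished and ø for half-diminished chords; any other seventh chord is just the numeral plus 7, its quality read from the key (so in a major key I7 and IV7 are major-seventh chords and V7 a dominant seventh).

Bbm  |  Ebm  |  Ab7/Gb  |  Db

vi - ii - V42 - I

Bbm has root Bb, degree 6 in Db major, so vi.
Ebm: root Eb is the supertonic; minor triad there is ii.
Ab7/Gb has root Ab, degree 5 in Db major, so V42.
Db: root Db is the tonic; major triad there is I.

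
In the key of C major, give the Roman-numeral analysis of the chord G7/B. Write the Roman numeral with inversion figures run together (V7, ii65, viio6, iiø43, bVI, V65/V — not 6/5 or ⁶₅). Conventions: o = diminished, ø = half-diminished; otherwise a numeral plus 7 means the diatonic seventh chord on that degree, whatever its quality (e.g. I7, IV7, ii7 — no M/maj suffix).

V65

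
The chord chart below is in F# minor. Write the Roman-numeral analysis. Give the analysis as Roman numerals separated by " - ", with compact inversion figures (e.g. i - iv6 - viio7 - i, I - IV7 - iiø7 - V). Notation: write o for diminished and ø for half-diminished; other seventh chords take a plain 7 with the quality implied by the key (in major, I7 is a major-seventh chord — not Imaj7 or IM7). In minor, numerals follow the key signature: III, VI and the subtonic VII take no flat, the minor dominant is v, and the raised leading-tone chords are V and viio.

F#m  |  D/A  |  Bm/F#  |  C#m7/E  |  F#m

i - VI64 - iv64 - v65 - i

F#m: root F# is the tonic; minor triad there is i.
D/A has root D, degree 6 in F# minor, so VI64.
Bm/F# has root B, degree 4 in F# minor, so iv64.
C#m7/E: minor seventh chord on C# = scale degree 5 → v65.
F#m has root F#, degree 1 in F# minor, so i.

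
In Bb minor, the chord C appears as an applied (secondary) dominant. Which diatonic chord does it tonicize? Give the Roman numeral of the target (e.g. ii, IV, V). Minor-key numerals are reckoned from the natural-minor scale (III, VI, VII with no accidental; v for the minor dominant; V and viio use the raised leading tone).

V

The chord is a major triad on C.
A dominant resolves down a perfect fifth: C → F. In Bb minor, F is scale degree 5, i.e. V.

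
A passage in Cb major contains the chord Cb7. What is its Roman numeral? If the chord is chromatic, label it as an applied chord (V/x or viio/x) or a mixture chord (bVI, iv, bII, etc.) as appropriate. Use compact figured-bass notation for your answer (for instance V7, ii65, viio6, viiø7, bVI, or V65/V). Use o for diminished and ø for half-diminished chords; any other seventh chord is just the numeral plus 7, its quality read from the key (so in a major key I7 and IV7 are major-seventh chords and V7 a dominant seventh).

V7/IV

Stacked in thirds the chord is Cb-Eb-Gb-Bbb: a dominant seventh chord on Cb.
Cb is not a diatonic chord root with this quality in Cb major, but it lies a perfect fifth above Fb (IV), so the chord functions as an applied dominant of IV.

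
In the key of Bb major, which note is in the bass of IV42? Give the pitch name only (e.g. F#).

IV in Bb major has root Eb; the chord is Eb-G-Bb-D.
The figure 42 means third inversion — the seventh is in the bass.

D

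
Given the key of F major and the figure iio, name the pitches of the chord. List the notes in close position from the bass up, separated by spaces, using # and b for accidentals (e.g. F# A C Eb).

G Bb Db

Scale degree 2 in F major is G; here the chord built on it is altered to a diminished triad. iio is the diminished supertonic triad, borrowed from the parallel minor.
So the chord is G-Bb-Db.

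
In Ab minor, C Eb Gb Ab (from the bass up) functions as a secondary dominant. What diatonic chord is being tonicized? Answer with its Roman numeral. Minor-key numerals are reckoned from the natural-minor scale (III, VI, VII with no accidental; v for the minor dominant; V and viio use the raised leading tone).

iv

The chord is a dominant seventh chord on Ab.
A dominant resolves down a perfect fifth: Ab → Db. In Ab minor, Db is scale degree 4, i.e. iv.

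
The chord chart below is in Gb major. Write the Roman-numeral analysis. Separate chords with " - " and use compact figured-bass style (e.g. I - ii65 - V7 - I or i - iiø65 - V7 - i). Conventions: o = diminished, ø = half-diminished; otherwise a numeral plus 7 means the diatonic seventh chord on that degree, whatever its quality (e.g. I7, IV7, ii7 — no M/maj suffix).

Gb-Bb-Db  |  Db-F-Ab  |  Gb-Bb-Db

Gb-Bb-Db: root Gb is the tonic; major triad there is I.
Db-F-Ab has root Db, degree 5 in Gb major, so V.
Gb-Bb-Db: root Gb is the tonic; major triad there is I.

I - V - I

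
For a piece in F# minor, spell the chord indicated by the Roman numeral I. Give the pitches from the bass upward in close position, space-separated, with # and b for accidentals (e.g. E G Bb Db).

F# A# C#

I is the major tonic (Picardy third), borrowed from the parallel major. In F# minor that root is F#.
So the chord is F#-A#-C#.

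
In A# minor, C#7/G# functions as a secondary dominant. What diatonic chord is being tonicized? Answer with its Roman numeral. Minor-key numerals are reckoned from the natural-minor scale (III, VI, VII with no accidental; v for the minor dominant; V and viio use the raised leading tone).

The chord is a dominant seventh chord on C#.
A dominant resolves down a perfect fifth: C# → F#. In A# minor, F# is scale degree 6, i.e. VI.

VI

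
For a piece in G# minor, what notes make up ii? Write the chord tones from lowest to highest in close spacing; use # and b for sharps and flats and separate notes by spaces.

A# C# E#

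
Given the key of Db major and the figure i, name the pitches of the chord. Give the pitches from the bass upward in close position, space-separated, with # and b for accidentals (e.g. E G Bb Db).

i is the minor tonic, borrowed from the parallel minor. In Db major that root is Db.
So the chord is Db-Fb-Ab, a minor triad.

Db Fb Ab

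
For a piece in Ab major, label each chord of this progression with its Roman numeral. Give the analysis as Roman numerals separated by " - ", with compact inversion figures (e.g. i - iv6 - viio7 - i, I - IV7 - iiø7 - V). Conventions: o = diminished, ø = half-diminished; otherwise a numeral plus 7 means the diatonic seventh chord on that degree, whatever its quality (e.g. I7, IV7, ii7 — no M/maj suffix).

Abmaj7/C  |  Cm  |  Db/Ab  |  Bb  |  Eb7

I65 - iii - IV64 - V/V - V7

Abmaj7/C: major seventh chord on Ab = scale degree 1 → I65.
Cm has root C, degree 3 in Ab major, so iii.
Db/Ab: major triad on Db = scale degree 4 → IV64.
Bb: chromatic; Bb is V of V, so V/V.
Eb7: root Eb is the dominant; dominant seventh chord there is V7.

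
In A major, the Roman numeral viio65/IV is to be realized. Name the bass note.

The applied chord viio65/IV is rooted on C#: C#-E-G-Bb.
The figure 65 means first inversion — the third is in the bass.

E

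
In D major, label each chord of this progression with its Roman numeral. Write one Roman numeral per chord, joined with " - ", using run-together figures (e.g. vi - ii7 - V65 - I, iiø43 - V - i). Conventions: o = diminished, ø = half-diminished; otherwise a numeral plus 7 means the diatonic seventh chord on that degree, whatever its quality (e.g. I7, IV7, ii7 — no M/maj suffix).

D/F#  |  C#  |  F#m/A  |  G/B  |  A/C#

I6 - V/iii - iii6 - IV6 - V6

D/F#: major triad on D = scale degree 1 → I6.
C# is the secondary dominant of iii (major triad on C#): V/iii.
F#m/A: minor triad on F# = scale degree 3 → iii6.
G/B: major triad on G = scale degree 4 → IV6.
A/C#: major triad on A = scale degree 5 → V6.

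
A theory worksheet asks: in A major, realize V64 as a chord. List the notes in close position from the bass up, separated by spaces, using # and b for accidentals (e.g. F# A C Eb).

B E G#

In A major, the fifth degree is E, and the diatonic chord built there is a major triad.
That chord is spelled E-G#-B.
With the 64 figure the chord is in second inversion; from the bass B upward in close position it reads B-E-G#.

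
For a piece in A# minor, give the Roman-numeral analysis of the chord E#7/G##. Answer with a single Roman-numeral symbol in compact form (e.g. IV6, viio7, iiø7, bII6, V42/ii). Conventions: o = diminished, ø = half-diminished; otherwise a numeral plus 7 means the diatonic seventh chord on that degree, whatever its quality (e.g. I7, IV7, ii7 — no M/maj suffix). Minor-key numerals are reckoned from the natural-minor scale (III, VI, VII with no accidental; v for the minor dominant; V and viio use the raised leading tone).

The pitches E#-G##-B#-D# form a dominant seventh chord rooted on E#.
In A# minor, E# is the dominant; the diatonic dominant seventh chord there is V7.
With G## in the bass the chord is in first inversion, so the figured bass is 65.

V65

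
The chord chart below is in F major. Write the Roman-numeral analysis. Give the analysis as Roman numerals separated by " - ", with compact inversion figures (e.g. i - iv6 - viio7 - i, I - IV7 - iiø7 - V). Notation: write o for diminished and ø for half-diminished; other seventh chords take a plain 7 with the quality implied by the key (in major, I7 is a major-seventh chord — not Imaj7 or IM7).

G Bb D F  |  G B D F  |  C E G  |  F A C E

G-Bb-D-F has root G, degree 2 in F major, so ii7.
G-B-D-F: a dominant seventh chord on G, the applied dominant of V → V7/V.
C-E-G has root C, degree 5 in F major, so V.
F-A-C-E: root F is the tonic; major seventh chord there is I7.

ii7 - V7/V - V - I7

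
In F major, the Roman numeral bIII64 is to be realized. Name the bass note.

Eb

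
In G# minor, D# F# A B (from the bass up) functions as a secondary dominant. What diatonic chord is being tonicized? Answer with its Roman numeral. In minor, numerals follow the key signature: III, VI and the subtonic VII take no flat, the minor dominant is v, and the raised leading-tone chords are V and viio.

VI

The chord is a dominant seventh chord on B.
A dominant resolves down a perfect fifth: B → E. In G# minor, E is scale degree 6, i.e. VI.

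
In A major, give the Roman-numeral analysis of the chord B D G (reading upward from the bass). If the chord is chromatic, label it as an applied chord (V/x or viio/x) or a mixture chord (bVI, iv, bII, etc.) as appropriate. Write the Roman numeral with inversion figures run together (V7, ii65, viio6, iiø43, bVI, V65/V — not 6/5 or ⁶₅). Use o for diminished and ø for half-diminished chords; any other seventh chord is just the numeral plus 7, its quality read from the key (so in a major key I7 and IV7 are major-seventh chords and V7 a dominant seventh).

bVII6

The pitches G-B-D form a major triad rooted on G.
G is the lowered seventh degree of A major (diatonic 7 would be G#). This is a major triad on the lowered seventh degree (the subtonic), borrowed from the parallel minor.
With B in the bass the chord is in first inversion, so the figured bass is 6.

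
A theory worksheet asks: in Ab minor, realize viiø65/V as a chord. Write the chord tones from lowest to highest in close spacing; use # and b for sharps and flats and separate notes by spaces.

F Ab C D

The slash marks an applied leading-tone chord: viio of V. In Ab minor, V is Eb, so the leading tone to it is D, a half step below.
Building a half-diminished seventh chord on D gives D-F-Ab-C.
The figured bass 65 indicates first inversion, placing the third (F) in the bass: F-Ab-C-D.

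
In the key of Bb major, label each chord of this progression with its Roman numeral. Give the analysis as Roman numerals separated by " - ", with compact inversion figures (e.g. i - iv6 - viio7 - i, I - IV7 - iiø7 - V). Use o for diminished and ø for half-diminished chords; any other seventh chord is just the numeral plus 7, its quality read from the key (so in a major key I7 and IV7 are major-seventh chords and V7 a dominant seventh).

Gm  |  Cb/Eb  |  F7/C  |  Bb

vi - bII6 - V43 - I

Gm: minor triad on G = scale degree 6 → vi.
Cb/Eb: major triad on Cb — chromatic; Cb is the lowered second degree, so this is the Neapolitan sixth, bII6 (third, Eb, in the bass — hence the 6).
F7/C has root F, degree 5 in Bb major, so V43.
Bb: root Bb is the tonic; major triad there is I.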